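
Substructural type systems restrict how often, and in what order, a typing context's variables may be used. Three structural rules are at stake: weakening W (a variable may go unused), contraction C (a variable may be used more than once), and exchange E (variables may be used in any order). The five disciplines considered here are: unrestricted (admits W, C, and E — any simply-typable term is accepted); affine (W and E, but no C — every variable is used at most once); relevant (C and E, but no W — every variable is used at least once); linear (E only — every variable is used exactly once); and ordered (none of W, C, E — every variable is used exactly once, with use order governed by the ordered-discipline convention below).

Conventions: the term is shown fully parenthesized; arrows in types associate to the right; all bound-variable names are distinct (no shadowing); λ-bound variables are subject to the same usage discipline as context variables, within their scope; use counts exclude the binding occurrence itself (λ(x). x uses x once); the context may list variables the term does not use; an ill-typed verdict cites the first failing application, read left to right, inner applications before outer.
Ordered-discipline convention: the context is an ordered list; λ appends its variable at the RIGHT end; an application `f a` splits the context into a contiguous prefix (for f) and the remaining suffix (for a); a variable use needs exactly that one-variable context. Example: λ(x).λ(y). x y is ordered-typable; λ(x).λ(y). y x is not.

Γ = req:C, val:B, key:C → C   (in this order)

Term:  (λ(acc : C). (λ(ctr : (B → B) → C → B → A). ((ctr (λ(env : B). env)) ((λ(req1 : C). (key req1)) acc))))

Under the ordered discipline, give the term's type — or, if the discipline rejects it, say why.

not well-typed under ordered — req, val never used (weakening)
use counts: req=0, val=0, key=1, acc [bound]=1, ctr [bound]=1, env [bound]=1, req1 [bound]=1
uses in reading order: ctr, env, key, req1, acc
typing: ✓ — C → ((B → B) → C → B → A) → B → A
summary: ordered ✗ · linear ✗ · affine ✓ · relevant ✗ · unrestricted ✓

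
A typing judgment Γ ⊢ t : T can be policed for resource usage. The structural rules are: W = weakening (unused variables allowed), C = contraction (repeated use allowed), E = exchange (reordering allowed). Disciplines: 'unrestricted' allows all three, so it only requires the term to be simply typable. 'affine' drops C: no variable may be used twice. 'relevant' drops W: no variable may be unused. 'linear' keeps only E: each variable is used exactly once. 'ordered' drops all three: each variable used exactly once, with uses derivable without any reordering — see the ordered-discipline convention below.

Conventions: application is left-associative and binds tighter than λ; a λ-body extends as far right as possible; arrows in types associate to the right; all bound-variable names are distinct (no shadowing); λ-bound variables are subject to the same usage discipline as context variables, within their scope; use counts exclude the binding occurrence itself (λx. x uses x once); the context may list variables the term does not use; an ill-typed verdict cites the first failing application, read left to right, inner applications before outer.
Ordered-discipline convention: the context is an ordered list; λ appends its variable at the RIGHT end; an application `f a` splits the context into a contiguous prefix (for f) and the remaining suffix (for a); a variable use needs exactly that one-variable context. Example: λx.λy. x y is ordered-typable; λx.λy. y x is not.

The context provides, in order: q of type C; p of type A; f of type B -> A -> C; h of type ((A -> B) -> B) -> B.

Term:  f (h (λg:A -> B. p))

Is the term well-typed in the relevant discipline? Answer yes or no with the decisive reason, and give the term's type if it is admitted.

no — not simply typable
usage: q: 0×; p: 1×; f: 1×; h: 1×; g [bound]: 0×
left-to-right use order: f, h, p
typing: ill-typed: an application expects (A -> B) -> B but receives (A -> B) -> A
summary: ordered ✗; linear ✗; affine ✗; relevant ✗; unrestricted ✗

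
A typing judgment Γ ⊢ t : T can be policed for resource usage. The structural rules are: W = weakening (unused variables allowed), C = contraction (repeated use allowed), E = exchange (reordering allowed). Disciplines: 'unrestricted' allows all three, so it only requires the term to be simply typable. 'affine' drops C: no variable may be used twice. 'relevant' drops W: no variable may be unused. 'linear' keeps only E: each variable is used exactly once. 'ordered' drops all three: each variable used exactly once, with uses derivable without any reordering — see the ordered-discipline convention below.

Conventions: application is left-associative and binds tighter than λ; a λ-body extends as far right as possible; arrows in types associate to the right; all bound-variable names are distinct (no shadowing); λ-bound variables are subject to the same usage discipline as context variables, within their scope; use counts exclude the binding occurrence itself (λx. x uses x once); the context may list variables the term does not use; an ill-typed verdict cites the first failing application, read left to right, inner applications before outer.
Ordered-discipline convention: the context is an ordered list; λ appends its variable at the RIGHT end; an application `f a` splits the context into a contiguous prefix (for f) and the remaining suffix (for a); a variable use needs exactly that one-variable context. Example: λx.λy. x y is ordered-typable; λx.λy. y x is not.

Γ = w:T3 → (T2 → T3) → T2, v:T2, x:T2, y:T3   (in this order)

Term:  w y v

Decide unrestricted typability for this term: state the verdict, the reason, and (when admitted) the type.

no — fails simple typing
usage: w: 1; v: 1; x: 0; y: 1
left-to-right use order: w, y, v
typing: ill-typed: an application expects T2 → T3 but receives T2
across the five disciplines: ordered ✗ | linear ✗ | affine ✗ | relevant ✗ | unrestricted ✗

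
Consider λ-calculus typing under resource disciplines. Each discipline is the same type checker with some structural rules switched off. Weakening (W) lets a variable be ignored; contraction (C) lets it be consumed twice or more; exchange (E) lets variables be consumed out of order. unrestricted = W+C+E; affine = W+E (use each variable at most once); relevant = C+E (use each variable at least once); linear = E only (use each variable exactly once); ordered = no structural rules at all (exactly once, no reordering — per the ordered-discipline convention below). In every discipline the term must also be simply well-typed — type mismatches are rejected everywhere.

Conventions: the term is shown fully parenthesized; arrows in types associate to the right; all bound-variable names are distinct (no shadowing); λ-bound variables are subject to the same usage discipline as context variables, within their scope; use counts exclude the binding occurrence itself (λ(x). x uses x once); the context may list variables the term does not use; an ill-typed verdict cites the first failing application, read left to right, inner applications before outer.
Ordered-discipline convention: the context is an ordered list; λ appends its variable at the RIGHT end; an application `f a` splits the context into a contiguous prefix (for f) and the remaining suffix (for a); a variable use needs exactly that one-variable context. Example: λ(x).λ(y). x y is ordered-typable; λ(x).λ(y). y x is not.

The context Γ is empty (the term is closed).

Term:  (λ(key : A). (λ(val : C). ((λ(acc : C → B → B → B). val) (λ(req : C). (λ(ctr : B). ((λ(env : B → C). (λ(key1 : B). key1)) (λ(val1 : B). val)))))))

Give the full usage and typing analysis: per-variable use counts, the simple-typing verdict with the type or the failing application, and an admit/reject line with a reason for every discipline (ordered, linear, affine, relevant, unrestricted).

variable uses: key [bound] ×0, val [bound] ×2, acc [bound] ×0, req [bound] ×0, ctr [bound] ×0, env [bound] ×0, key1 [bound] ×1, val1 [bound] ×0
left-to-right use order: val, key1, val
typing: well-typed — term : A → C → C
ordered: ✗, val ×2 used more than once (contraction); key, acc, req, ctr, env, val1 never used (weakening)
linear: ✗, val ×2 used more than once (contraction); key, acc, req, ctr, env, val1 never used (weakening)
affine: ✗, val ×2 used more than once (contraction)
relevant: ✗, key, acc, req, ctr, env, val1 never used (weakening)
unrestricted: ✓, well-typed at A → C → C; no restrictions here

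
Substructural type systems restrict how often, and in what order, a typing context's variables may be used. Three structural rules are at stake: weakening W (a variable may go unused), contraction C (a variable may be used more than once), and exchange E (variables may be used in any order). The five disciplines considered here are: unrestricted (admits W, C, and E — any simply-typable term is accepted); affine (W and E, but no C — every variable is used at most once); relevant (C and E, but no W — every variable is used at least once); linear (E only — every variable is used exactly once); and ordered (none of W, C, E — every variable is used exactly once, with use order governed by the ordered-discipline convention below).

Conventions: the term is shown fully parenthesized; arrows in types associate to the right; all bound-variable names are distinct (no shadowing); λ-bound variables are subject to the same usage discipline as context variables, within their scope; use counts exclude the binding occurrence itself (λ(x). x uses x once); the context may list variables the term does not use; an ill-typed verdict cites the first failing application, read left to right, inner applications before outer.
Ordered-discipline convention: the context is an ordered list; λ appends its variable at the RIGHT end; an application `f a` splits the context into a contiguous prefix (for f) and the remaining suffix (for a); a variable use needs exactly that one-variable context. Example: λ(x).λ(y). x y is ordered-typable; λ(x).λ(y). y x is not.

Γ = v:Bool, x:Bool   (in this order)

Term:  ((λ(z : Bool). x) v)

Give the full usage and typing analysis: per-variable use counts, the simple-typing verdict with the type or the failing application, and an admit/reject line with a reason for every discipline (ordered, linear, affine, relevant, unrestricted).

variable uses: v=1; x=1; z (λ-bound)=0
use order (left to right): x, v
typing: well-typed at Bool
ordered: ✗, unused: z — weakening required
linear: ✗, unused: z — weakening required
affine: ✓, at most one use each (v, x, z)
relevant: ✗, unused: z — weakening required
unrestricted: ✓, well-typed at Bool; no restrictions here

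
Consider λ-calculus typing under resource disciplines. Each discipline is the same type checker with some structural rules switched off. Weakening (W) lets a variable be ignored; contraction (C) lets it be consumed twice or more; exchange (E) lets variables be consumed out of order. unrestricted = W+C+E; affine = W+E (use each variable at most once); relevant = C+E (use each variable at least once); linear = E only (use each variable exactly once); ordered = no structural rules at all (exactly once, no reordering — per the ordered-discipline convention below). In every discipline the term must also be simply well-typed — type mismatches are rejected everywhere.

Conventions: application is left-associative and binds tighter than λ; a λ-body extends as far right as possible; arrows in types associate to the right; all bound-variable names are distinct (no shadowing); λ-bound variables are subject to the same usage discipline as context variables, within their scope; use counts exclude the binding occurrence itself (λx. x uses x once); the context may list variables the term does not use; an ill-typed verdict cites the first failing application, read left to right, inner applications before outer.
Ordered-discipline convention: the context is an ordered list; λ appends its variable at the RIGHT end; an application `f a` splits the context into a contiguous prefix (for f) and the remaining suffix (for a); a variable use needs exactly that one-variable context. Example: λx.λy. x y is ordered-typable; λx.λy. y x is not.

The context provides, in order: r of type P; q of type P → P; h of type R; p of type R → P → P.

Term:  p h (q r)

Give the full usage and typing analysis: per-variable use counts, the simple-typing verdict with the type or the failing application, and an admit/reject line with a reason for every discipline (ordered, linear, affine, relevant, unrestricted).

use counts: r ×1, q ×1, h ×1, p ×1
left-to-right use order: p, h, q, r
typing: ✓ — P
ordered: ✗, no contiguous prefix/suffix split fits p, h, q, r
linear: ✓, each of r, q, h, p used exactly once
affine: ✓, no duplicate uses among r, q, h, p
relevant: ✓, at least one use each (r, q, h, p)
unrestricted: ✓, well-typed at P; no restrictions here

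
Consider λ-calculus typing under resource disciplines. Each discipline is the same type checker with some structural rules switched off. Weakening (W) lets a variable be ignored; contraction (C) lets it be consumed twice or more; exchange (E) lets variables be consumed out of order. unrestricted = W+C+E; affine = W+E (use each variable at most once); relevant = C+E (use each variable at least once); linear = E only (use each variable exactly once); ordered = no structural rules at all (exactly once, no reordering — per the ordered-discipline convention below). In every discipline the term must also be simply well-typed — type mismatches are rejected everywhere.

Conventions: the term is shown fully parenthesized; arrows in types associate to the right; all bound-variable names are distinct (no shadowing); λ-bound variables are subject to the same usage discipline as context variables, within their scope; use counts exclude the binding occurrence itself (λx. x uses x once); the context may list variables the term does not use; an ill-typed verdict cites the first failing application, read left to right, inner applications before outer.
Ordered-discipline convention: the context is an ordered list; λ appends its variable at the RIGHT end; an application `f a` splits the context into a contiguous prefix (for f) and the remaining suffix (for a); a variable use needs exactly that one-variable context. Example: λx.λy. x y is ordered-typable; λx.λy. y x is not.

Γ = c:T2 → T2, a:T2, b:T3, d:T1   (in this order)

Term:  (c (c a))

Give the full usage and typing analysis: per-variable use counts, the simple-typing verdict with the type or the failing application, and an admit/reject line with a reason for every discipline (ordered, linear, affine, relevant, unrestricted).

usage: c=2, a=1, b=0, d=0
order of uses: c, c, a
typing: well-typed — term : T2
ordered: ✗, uses contraction: c ×2; b, d left unused
linear: ✗, uses contraction: c ×2; b, d left unused
affine: ✗, uses contraction: c ×2
relevant: ✗, b, d left unused
unrestricted: ✓, simply typable at T2; W, C, E all held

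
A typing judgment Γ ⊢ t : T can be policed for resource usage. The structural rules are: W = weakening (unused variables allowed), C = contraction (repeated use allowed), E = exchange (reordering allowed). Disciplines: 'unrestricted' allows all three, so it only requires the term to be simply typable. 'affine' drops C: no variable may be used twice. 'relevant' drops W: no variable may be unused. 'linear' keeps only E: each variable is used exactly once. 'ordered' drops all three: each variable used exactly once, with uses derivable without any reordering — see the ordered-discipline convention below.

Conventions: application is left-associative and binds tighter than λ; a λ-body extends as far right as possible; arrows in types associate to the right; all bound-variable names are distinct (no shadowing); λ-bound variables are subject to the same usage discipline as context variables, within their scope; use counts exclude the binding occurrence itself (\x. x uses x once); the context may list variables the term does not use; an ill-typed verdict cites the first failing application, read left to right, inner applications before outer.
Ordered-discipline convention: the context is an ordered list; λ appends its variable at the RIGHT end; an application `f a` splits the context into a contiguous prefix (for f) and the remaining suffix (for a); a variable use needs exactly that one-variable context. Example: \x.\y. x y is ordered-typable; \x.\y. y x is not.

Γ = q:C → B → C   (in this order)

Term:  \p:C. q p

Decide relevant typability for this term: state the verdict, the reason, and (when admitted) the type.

yes — none of q, p goes unused; term : C → B → C
counts: q ×1, p [bound] ×1
left-to-right use order: q, p
typing: well-typed at C → B → C
all disciplines: ordered ✓; linear ✓; affine ✓; relevant ✓; unrestricted ✓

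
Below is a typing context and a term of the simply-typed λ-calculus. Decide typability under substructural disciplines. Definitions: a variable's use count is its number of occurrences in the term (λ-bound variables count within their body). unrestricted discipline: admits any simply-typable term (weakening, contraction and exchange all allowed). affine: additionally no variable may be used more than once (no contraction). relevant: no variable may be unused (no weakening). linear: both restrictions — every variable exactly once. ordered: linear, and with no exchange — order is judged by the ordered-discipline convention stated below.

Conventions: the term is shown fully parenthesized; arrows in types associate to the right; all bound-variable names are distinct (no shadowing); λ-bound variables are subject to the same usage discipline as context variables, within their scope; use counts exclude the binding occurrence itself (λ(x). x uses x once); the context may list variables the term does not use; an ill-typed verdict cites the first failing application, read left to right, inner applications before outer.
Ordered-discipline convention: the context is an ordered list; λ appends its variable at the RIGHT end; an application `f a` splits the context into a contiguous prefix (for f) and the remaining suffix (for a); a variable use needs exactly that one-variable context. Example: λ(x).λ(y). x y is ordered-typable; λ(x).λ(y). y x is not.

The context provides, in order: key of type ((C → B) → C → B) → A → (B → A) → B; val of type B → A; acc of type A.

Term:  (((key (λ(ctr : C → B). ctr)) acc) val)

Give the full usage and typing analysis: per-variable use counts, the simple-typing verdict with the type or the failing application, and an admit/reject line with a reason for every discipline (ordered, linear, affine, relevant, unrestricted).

usage: key: 1; val: 1; acc: 1; ctr (λ-bound): 1
use order (left to right): key, ctr, acc, val
typing: well-typed at B
ordered ✗ (no contiguous prefix/suffix split fits key, ctr, acc, val)
linear ✓ (each of key, val, acc, ctr used exactly once)
affine ✓ (key, val, acc, ctr: no repeats, contraction unneeded)
relevant ✓ (none of key, val, acc, ctr goes unused)
unrestricted ✓ (simply typable at B; W, C, E all held)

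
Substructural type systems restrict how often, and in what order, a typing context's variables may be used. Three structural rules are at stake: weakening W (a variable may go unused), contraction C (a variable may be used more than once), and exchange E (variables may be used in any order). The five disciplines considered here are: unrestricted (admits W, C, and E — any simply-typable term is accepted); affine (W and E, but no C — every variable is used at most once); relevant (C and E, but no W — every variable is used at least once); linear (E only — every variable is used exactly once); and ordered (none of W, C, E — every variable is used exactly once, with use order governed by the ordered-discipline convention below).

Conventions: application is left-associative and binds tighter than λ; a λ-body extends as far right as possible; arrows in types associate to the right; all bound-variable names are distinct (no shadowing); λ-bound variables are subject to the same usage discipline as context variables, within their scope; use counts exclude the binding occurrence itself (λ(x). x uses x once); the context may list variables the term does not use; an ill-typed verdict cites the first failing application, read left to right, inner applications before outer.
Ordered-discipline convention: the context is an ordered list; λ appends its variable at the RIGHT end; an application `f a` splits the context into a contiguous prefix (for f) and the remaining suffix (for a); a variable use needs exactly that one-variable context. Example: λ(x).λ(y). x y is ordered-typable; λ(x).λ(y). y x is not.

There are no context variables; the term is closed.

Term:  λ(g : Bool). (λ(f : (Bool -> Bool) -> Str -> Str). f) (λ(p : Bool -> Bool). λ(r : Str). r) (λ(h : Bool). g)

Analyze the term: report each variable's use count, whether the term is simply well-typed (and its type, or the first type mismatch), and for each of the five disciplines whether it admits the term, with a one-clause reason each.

variable uses: g (λ-bound): 1, f (λ-bound): 1, p (λ-bound): 0, r (λ-bound): 1, h (λ-bound): 0
order of uses: f, r, g
typing: ✓ — Bool -> Str -> Str
ordered ✗ (unused: p, h — weakening required)
linear ✗ (unused: p, h — weakening required)
affine ✓ (no duplicate uses among g, f, p, r, h)
relevant ✗ (unused: p, h — weakening required)
unrestricted ✓ (typability at Bool -> Str -> Str is all that's needed)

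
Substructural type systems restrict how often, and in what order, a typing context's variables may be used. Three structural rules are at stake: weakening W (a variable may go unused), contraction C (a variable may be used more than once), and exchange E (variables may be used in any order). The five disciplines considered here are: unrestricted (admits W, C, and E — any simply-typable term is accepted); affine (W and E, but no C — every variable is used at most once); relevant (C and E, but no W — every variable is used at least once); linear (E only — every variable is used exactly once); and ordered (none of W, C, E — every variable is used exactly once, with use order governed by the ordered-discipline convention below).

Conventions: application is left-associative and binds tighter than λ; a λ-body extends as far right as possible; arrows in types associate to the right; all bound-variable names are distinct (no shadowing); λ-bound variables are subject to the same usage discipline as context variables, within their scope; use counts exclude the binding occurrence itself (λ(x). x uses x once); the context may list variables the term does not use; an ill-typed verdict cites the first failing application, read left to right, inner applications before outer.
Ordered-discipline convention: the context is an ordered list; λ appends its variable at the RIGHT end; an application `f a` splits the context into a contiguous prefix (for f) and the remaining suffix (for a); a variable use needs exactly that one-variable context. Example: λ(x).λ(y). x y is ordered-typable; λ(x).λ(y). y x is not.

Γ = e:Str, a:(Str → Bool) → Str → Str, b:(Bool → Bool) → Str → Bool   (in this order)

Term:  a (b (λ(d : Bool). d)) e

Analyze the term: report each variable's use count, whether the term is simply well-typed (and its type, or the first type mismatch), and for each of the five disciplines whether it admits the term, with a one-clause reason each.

use counts: e ×1, a ×1, b ×1, d (bound) ×1
order of uses: a, b, d, e
typing: the term checks, with type Str
ordered ✗ (no ordered split (uses run a, b, d, e))
linear ✓ (e, a, b, d: one use apiece)
affine ✓ (no duplicate uses among e, a, b, d)
relevant ✓ (e, a, b, d: all used, weakening unneeded)
unrestricted ✓ (simply typable at Str; W, C, E all held)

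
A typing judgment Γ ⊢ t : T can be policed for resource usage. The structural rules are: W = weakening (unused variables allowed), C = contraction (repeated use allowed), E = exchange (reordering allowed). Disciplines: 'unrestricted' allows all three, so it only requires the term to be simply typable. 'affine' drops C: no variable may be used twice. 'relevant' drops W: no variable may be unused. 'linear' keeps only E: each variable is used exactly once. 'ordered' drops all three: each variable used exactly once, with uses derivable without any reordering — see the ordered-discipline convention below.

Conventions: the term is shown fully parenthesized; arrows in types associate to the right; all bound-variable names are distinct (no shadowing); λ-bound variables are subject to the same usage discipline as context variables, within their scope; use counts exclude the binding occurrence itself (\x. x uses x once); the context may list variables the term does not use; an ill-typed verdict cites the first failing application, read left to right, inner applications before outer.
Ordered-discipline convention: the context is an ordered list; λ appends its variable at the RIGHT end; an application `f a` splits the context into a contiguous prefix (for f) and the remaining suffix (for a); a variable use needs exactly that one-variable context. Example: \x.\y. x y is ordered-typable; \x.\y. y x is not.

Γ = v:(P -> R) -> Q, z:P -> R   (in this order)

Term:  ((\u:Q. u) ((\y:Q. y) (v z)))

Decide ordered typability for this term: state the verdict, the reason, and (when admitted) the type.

yes — single-use (v, z, u, y), ordered derivation ok; term : Q
use counts: v=1; z=1; u (λ-bound)=1; y (λ-bound)=1
uses in reading order: u, y, v, z
typing: well-typed at Q
all disciplines: ordered ✓, linear ✓, affine ✓, relevant ✓, unrestricted ✓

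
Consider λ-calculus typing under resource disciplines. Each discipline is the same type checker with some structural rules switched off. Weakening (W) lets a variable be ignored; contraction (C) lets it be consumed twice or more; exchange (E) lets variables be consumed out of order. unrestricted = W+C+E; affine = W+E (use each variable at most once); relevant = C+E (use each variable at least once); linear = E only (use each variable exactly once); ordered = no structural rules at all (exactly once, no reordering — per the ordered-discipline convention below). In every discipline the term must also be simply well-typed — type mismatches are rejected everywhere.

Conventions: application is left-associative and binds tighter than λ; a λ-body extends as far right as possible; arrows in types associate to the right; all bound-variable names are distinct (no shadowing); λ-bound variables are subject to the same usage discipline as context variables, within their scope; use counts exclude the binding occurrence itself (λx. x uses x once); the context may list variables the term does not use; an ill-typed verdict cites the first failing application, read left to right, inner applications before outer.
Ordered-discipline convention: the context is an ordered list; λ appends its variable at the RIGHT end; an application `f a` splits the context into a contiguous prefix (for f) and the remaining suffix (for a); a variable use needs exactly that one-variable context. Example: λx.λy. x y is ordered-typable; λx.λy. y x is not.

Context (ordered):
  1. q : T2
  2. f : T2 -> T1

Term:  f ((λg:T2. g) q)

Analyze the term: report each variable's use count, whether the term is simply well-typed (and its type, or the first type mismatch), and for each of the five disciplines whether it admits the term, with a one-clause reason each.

counts: q: 1×, f: 1×, g (bound): 1×
use order (left to right): f, g, q
typing: ✓ — T1
ordered: ✗ — needs exchange: uses follow f, g, q
linear: ✓ — each of q, f, g used exactly once
affine: ✓ — q, f, g: no repeats, contraction unneeded
relevant: ✓ — at least one use each (q, f, g)
unrestricted: ✓ — type-checks (T1) and nothing is barred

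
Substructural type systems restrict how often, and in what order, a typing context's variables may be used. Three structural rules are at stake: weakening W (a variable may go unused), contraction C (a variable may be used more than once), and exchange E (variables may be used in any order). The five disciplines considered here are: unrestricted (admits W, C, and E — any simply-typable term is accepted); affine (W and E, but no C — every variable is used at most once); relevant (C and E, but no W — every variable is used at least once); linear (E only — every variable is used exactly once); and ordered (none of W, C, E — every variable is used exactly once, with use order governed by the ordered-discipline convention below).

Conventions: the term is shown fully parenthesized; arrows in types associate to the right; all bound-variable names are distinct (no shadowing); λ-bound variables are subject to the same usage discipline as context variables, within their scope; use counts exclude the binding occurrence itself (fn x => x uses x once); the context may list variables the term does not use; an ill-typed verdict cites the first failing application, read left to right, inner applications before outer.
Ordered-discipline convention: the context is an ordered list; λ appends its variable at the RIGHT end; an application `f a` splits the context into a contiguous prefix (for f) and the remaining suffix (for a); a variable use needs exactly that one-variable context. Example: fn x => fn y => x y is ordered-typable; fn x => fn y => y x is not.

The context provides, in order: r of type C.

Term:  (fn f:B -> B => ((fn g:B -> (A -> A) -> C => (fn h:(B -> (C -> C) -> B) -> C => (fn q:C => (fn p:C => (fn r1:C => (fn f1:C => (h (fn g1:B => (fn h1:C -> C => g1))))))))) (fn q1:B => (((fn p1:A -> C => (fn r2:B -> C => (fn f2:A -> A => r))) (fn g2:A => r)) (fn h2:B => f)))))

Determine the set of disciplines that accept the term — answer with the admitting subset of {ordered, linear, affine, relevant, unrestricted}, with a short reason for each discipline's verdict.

admitted in: none
use counts: r ×2, f [bound] ×1, g [bound] ×0, h [bound] ×1, q [bound] ×0, p [bound] ×0, r1 [bound] ×0, f1 [bound] ×0, g1 [bound] ×1, h1 [bound] ×0, q1 [bound] ×0, p1 [bound] ×0, r2 [bound] ×0, f2 [bound] ×0, g2 [bound] ×0, h2 [bound] ×0
uses in reading order: h, g1, r, r, f
typing: ill-typed: an argument B -> B -> B mismatches the expected B -> C
ordered: ✗, a type mismatch blocks all five
linear: ✗, the type mismatch rejects it
affine: ✗, not simply typable
relevant: ✗, fails simple typing
unrestricted: ✗, a type mismatch blocks all five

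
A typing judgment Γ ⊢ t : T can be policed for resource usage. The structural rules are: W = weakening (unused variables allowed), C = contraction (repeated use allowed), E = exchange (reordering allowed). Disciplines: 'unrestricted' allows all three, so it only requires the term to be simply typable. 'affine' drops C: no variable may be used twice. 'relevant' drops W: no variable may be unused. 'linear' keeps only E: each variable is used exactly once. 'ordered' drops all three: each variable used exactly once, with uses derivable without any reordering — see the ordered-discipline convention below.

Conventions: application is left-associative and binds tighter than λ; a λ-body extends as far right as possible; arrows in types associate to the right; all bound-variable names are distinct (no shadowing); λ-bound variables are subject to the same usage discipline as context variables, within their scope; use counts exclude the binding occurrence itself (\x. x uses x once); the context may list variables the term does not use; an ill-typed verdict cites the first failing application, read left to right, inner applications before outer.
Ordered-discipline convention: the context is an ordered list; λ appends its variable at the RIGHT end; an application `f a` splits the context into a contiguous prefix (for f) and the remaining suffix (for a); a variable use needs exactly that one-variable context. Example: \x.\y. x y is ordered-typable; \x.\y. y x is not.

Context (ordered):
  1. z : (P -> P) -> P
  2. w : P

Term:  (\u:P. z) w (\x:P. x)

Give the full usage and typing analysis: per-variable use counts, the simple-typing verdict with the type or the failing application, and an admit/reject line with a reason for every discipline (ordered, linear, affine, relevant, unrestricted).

variable uses: z: 1; w: 1; u (bound): 0; x (bound): 1
order of uses: z, w, x
typing: well-typed at P
ordered: ✗, needs weakening: u unused
linear: ✗, needs weakening: u unused
affine: ✓, no duplicate uses among z, w, u, x
relevant: ✗, needs weakening: u unused
unrestricted: ✓, typability at P is all that's needed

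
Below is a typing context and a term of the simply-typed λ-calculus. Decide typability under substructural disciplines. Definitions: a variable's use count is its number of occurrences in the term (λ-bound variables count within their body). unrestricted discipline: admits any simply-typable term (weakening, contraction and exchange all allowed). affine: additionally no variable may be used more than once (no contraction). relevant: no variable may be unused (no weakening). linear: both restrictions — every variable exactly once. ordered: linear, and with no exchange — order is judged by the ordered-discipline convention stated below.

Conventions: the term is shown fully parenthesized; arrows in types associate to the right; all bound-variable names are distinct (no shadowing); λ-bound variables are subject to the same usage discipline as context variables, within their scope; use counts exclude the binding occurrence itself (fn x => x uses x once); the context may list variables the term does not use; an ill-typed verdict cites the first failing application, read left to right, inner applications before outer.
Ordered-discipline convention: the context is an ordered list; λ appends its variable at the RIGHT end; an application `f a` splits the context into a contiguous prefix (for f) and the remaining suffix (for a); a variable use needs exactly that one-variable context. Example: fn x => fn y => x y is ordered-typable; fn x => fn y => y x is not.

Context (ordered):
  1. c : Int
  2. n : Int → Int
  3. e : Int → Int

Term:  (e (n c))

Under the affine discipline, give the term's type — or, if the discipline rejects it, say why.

term : Int
usage: c ×1; n ×1; e ×1
left-to-right use order: e, n, c
typing: ✓ — Int
summary: ordered ✗; linear ✓; affine ✓; relevant ✓; unrestricted ✓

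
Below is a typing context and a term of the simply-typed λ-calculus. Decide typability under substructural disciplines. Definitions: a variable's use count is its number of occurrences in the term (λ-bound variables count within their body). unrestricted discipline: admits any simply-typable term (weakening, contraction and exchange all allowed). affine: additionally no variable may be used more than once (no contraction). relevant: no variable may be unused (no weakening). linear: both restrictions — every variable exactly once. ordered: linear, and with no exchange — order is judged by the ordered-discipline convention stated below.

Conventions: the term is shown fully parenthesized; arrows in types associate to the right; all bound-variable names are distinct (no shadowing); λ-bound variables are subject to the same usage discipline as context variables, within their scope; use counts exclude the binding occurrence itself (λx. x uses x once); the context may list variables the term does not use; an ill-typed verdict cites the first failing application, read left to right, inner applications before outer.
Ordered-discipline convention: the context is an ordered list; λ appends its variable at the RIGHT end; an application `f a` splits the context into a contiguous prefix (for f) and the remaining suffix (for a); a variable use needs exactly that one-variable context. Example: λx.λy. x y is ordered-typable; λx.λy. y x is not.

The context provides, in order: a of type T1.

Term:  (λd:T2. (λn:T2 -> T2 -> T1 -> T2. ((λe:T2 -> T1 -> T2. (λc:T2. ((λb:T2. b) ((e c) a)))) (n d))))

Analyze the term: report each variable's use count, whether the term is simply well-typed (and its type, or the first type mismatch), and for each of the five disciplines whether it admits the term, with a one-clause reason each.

counts: a=1; d (bound)=1; n (bound)=1; e (bound)=1; c (bound)=1; b (bound)=1
use order (left to right): b, e, c, a, n, d
typing: well-typed at T2 -> (T2 -> T2 -> T1 -> T2) -> T2 -> T2
ordered ✗ (no ordered split (uses run b, e, c, a, n, d))
linear ✓ (each of a, d, n, e, c, b used exactly once)
affine ✓ (none of a, d, n, e, c, b used more than once)
relevant ✓ (none of a, d, n, e, c, b goes unused)
unrestricted ✓ (type-checks (T2 -> (T2 -> T2 -> T1 -> T2) -> T2 -> T2) and nothing is barred)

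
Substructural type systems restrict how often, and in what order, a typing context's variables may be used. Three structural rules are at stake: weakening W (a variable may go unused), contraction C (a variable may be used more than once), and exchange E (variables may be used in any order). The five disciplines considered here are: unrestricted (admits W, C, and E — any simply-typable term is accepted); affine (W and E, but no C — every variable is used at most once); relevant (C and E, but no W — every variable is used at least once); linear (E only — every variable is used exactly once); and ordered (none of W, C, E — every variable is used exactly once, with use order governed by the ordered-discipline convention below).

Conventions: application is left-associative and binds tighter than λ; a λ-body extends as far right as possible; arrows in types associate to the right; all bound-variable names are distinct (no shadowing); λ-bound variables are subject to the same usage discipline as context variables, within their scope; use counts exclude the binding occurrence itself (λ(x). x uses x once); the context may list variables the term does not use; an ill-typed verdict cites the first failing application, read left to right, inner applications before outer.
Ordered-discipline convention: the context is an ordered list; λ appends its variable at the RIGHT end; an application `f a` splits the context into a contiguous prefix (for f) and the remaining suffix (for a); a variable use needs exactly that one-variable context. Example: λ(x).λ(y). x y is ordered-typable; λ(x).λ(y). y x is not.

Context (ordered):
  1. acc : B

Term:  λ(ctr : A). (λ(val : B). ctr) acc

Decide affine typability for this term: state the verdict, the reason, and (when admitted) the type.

yes — at most one use each (acc, ctr, val); term : A -> A
use counts: acc ×1; ctr (bound) ×1; val (bound) ×0
left-to-right use order: ctr, acc
typing: ✓ — A -> A
across the five disciplines: ordered ✗ · linear ✗ · affine ✓ · relevant ✗ · unrestricted ✓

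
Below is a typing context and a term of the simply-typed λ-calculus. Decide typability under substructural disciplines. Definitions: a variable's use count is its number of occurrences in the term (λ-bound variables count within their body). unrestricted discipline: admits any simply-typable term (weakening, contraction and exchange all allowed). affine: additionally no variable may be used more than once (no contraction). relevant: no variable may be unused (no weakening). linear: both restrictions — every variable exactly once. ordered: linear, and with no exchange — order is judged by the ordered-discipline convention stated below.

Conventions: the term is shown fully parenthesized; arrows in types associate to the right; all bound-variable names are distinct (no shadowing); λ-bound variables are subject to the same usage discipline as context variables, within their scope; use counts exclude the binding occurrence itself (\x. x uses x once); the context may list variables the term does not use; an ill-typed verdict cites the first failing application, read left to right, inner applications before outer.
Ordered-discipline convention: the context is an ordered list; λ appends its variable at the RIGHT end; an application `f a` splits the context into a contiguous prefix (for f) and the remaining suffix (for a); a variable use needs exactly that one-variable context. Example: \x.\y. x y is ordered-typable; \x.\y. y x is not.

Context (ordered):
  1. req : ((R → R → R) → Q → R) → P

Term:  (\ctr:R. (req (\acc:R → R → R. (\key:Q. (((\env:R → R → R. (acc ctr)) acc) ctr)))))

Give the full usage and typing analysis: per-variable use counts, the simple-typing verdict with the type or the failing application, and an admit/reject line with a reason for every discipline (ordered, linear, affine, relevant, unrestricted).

variable uses: req: 1; ctr (bound): 2; acc (bound): 2; key (bound): 0; env (bound): 0
use order (left to right): req, acc, ctr, acc, ctr
typing: ✓ — R → P
ordered: ✗, ctr ×2, acc ×2 used more than once (contraction); unused: key, env — weakening required
linear: ✗, ctr ×2, acc ×2 used more than once (contraction); unused: key, env — weakening required
affine: ✗, ctr ×2, acc ×2 used more than once (contraction)
relevant: ✗, unused: key, env — weakening required
unrestricted: ✓, typability at R → P is all that's needed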